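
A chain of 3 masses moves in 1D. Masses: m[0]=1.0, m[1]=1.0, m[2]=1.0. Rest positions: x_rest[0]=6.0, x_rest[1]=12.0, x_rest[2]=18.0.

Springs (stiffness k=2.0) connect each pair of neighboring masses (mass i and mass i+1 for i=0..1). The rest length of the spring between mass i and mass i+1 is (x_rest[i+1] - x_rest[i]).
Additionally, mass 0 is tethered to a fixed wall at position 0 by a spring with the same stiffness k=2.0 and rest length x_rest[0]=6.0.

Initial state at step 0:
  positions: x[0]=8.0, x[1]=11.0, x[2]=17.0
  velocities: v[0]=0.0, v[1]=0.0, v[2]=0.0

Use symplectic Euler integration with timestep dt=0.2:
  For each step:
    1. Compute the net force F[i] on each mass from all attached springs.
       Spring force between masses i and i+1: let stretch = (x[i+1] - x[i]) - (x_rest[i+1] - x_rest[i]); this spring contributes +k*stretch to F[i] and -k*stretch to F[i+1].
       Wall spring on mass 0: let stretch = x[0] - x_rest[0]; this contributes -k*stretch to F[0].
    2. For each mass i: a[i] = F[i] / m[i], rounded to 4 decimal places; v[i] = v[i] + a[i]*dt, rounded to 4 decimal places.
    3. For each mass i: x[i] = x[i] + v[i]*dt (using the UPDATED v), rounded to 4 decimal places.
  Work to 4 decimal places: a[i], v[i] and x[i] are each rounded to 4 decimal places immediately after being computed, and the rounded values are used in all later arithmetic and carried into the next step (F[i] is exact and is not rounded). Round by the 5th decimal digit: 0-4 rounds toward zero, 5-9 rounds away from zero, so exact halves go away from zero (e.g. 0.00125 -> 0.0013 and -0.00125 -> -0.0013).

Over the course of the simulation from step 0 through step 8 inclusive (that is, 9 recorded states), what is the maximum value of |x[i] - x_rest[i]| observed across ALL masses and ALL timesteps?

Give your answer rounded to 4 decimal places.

Answer: 2.0103

Derivation:
Step 0: x=[8.0000 11.0000 17.0000] v=[0.0000 0.0000 0.0000]
Step 1: x=[7.6000 11.2400 17.0000] v=[-2.0000 1.2000 0.0000]
Step 2: x=[6.8832 11.6496 17.0192] v=[-3.5840 2.0480 0.0960]
Step 3: x=[5.9971 12.1075 17.0888] v=[-4.4307 2.2893 0.3482]
Step 4: x=[5.1200 12.4750 17.2399] v=[-4.3854 1.8377 0.7557]
Step 5: x=[4.4217 12.6353 17.4898] v=[-3.4914 0.8017 1.2497]
Step 6: x=[4.0268 12.5269 17.8314] v=[-1.9746 -0.5419 1.7079]
Step 7: x=[3.9897 12.1629 18.2286] v=[-0.1853 -1.8201 1.9861]
Step 8: x=[4.2873 11.6303 18.6206] v=[1.4881 -2.6631 1.9598]
Max displacement = 2.0103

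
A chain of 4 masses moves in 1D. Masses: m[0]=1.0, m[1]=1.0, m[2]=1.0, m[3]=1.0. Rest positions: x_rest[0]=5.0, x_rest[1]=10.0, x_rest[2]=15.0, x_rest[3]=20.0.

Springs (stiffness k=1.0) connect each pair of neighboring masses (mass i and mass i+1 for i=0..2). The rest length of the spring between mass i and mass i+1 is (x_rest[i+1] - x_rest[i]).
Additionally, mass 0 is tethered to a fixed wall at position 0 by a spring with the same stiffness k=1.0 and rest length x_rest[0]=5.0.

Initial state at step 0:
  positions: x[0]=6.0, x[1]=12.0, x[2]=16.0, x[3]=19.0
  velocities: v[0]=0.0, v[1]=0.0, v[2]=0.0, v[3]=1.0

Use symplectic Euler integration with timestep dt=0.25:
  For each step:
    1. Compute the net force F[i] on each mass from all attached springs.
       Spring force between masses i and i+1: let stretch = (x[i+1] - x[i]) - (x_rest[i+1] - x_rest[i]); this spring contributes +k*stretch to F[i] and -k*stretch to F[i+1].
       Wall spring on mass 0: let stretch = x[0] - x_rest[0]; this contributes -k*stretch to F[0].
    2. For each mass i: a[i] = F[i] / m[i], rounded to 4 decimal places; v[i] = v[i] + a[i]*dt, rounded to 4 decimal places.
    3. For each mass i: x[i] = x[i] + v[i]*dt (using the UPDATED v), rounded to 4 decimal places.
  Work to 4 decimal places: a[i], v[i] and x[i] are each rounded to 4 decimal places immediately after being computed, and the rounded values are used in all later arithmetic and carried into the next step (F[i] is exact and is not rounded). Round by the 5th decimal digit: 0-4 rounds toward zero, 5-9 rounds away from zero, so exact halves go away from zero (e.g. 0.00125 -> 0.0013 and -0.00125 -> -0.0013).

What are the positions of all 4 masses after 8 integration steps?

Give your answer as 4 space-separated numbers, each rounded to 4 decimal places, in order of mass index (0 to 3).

Step 0: x=[6.0000 12.0000 16.0000 19.0000] v=[0.0000 0.0000 0.0000 1.0000]
Step 1: x=[6.0000 11.8750 15.9375 19.3750] v=[0.0000 -0.5000 -0.2500 1.5000]
Step 2: x=[5.9922 11.6367 15.8359 19.8477] v=[-0.0313 -0.9531 -0.4063 1.8906]
Step 3: x=[5.9627 11.3081 15.7226 20.3821] v=[-0.1182 -1.3144 -0.4532 2.1377]
Step 4: x=[5.8946 10.9213 15.6246 20.9378] v=[-0.2725 -1.5471 -0.3920 2.2228]
Step 5: x=[5.7722 10.5143 15.5647 21.4739] v=[-0.4895 -1.6280 -0.2395 2.1445]
Step 6: x=[5.5855 10.1266 15.5585 21.9532] v=[-0.7470 -1.5509 -0.0248 1.9172]
Step 7: x=[5.3335 9.7946 15.6125 22.3453] v=[-1.0081 -1.3282 0.2159 1.5685]
Step 8: x=[5.0270 9.5474 15.7237 22.6291] v=[-1.2262 -0.9890 0.4446 1.1353]

Answer: 5.0270 9.5474 15.7237 22.6291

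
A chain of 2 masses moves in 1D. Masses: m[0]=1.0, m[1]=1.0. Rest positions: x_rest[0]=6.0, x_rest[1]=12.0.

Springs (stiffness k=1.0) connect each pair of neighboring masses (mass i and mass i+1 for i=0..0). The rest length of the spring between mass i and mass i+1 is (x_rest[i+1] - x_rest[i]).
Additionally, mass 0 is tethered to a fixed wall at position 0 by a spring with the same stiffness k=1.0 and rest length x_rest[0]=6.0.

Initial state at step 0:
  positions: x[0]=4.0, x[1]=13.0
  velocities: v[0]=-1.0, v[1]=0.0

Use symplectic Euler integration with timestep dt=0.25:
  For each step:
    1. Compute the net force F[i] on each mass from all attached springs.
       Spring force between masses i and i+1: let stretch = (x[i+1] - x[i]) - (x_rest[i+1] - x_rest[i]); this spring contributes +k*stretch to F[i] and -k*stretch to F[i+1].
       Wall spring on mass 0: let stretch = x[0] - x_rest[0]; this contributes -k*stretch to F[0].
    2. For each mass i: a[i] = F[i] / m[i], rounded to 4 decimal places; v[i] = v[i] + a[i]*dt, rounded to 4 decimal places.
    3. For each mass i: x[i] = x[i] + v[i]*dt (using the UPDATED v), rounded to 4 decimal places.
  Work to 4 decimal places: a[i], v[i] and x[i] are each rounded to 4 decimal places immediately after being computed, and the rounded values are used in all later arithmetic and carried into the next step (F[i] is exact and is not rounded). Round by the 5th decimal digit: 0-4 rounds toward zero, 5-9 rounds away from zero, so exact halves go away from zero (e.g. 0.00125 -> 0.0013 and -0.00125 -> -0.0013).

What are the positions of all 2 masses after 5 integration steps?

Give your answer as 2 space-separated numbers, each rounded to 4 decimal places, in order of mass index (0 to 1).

Step 0: x=[4.0000 13.0000] v=[-1.0000 0.0000]
Step 1: x=[4.0625 12.8125] v=[0.2500 -0.7500]
Step 2: x=[4.4180 12.4531] v=[1.4219 -1.4375]
Step 3: x=[4.9996 11.9665] v=[2.3262 -1.9463]
Step 4: x=[5.7041 11.4195] v=[2.8180 -2.1880]
Step 5: x=[6.4093 10.8903] v=[2.8208 -2.1169]

Answer: 6.4093 10.8903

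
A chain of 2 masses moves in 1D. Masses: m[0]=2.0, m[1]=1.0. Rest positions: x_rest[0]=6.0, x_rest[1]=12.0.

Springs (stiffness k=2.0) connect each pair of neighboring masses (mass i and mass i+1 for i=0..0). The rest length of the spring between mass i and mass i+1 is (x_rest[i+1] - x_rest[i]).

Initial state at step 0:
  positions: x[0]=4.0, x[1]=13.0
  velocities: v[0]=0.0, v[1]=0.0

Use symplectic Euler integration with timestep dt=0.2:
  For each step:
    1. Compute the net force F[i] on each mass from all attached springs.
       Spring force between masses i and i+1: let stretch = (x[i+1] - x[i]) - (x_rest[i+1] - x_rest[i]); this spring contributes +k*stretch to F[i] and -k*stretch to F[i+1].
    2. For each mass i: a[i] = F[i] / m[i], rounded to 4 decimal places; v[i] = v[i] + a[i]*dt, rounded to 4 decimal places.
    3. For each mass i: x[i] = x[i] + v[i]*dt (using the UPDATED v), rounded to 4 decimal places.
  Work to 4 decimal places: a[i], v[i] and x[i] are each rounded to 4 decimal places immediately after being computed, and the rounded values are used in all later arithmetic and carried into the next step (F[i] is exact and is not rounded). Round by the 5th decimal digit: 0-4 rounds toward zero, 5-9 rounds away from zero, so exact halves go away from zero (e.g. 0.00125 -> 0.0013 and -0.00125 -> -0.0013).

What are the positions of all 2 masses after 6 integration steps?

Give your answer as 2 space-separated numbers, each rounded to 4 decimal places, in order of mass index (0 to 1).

Answer: 5.6482 9.7038

Derivation:
Step 0: x=[4.0000 13.0000] v=[0.0000 0.0000]
Step 1: x=[4.1200 12.7600] v=[0.6000 -1.2000]
Step 2: x=[4.3456 12.3088] v=[1.1280 -2.2560]
Step 3: x=[4.6497 11.7005] v=[1.5206 -3.0413]
Step 4: x=[4.9959 11.0082] v=[1.7308 -3.4616]
Step 5: x=[5.3426 10.3149] v=[1.7333 -3.4665]
Step 6: x=[5.6482 9.7038] v=[1.5278 -3.0554]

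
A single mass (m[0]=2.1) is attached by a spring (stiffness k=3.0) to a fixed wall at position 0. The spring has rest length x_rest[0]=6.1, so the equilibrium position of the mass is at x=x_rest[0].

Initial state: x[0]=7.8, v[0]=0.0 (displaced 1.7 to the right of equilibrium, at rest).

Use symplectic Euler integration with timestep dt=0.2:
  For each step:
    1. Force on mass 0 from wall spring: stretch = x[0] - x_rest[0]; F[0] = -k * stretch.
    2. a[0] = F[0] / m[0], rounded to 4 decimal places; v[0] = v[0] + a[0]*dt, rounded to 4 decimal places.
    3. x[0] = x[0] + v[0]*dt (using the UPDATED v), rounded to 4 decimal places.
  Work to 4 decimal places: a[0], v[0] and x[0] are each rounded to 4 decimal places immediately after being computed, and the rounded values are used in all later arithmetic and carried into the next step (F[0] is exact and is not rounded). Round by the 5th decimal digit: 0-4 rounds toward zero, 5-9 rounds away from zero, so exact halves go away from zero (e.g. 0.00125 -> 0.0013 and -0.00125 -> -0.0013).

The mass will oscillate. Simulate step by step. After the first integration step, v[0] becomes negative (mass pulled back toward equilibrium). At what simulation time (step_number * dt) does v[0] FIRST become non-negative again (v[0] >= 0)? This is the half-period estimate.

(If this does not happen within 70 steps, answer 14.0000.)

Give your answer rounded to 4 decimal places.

Step 0: x=[7.8000] v=[0.0000]
Step 1: x=[7.7029] v=[-0.4857]
Step 2: x=[7.5142] v=[-0.9437]
Step 3: x=[7.2446] v=[-1.3478]
Step 4: x=[6.9096] v=[-1.6748]
Step 5: x=[6.5284] v=[-1.9061]
Step 6: x=[6.1227] v=[-2.0285]
Step 7: x=[5.7157] v=[-2.0350]
Step 8: x=[5.3307] v=[-1.9252]
Step 9: x=[4.9896] v=[-1.7054]
Step 10: x=[4.7120] v=[-1.3881]
Step 11: x=[4.5137] v=[-0.9915]
Step 12: x=[4.4060] v=[-0.5383]
Step 13: x=[4.3951] v=[-0.0543]
Step 14: x=[4.4817] v=[0.4328]
First v>=0 after going negative at step 14, time=2.8000

Answer: 2.8000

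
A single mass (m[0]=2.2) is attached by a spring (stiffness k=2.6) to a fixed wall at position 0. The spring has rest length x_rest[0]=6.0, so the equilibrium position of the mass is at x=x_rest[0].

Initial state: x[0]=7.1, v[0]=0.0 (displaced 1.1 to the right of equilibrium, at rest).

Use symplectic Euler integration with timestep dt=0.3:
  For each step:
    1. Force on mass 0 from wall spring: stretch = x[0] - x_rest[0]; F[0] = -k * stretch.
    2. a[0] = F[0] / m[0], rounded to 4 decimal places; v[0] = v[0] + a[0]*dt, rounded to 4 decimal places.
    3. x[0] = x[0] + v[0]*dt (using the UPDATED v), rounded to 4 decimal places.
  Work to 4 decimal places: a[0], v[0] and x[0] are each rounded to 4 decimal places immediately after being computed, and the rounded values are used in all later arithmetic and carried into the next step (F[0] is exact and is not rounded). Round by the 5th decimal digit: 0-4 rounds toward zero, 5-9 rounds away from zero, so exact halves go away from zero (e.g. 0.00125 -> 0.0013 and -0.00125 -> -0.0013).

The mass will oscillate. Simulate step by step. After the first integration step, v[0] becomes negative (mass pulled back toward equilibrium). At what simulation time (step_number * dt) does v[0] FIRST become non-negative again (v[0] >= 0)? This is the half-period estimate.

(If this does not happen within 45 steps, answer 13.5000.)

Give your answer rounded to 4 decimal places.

Answer: 3.0000

Derivation:
Step 0: x=[7.1000] v=[0.0000]
Step 1: x=[6.9830] v=[-0.3900]
Step 2: x=[6.7615] v=[-0.7385]
Step 3: x=[6.4590] v=[-1.0085]
Step 4: x=[6.1076] v=[-1.1713]
Step 5: x=[5.7448] v=[-1.2095]
Step 6: x=[5.4091] v=[-1.1190]
Step 7: x=[5.1363] v=[-0.9095]
Step 8: x=[4.9553] v=[-0.6033]
Step 9: x=[4.8854] v=[-0.2329]
Step 10: x=[4.9341] v=[0.1623]
First v>=0 after going negative at step 10, time=3.0000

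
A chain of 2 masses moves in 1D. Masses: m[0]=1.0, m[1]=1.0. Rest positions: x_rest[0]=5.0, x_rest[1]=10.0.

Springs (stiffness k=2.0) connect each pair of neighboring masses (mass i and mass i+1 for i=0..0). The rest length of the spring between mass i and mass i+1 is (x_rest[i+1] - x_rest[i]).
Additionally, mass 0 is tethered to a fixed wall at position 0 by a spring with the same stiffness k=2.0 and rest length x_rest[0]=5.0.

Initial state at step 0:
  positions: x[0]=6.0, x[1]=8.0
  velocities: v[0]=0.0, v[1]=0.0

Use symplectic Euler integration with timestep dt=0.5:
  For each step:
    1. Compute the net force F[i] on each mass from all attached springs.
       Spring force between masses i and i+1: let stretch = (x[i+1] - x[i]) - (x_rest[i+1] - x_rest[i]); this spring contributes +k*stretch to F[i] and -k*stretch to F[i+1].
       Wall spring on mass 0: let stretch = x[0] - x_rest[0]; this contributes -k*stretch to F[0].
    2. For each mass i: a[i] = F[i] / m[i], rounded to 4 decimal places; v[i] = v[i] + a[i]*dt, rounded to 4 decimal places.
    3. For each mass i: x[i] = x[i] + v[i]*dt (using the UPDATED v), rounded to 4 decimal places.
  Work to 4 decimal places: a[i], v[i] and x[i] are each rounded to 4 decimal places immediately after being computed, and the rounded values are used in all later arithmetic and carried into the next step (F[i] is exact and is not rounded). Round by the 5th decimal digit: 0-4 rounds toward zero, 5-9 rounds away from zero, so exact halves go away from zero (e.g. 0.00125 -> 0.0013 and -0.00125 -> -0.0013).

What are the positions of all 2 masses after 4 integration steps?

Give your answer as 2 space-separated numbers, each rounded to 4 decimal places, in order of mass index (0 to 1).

Answer: 6.6250 9.5625

Derivation:
Step 0: x=[6.0000 8.0000] v=[0.0000 0.0000]
Step 1: x=[4.0000 9.5000] v=[-4.0000 3.0000]
Step 2: x=[2.7500 10.7500] v=[-2.5000 2.5000]
Step 3: x=[4.1250 10.5000] v=[2.7500 -0.5000]
Step 4: x=[6.6250 9.5625] v=[5.0000 -1.8750]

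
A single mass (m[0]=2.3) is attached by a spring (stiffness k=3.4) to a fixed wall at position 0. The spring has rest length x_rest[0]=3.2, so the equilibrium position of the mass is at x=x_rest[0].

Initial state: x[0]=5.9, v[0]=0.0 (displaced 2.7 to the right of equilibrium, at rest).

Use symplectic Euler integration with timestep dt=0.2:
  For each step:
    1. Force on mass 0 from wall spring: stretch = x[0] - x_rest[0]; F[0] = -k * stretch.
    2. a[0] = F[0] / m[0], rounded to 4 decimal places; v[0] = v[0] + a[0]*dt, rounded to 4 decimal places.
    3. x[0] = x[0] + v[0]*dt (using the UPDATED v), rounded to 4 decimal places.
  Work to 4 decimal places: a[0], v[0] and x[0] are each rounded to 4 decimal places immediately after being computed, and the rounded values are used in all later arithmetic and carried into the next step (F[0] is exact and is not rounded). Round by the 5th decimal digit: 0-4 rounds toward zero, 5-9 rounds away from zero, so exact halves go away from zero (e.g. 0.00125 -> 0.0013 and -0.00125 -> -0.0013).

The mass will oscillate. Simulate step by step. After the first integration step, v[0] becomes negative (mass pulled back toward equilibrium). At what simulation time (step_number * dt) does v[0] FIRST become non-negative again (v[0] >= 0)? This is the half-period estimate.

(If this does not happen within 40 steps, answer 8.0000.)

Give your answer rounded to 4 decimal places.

Step 0: x=[5.9000] v=[0.0000]
Step 1: x=[5.7403] v=[-0.7983]
Step 2: x=[5.4304] v=[-1.5493]
Step 3: x=[4.9887] v=[-2.2087]
Step 4: x=[4.4412] v=[-2.7375]
Step 5: x=[3.8203] v=[-3.1045]
Step 6: x=[3.1627] v=[-3.2879]
Step 7: x=[2.5073] v=[-3.2769]
Step 8: x=[1.8929] v=[-3.0721]
Step 9: x=[1.3558] v=[-2.6857]
Step 10: x=[0.9277] v=[-2.1405]
Step 11: x=[0.6340] v=[-1.4687]
Step 12: x=[0.4920] v=[-0.7101]
Step 13: x=[0.5101] v=[0.0905]
First v>=0 after going negative at step 13, time=2.6000

Answer: 2.6000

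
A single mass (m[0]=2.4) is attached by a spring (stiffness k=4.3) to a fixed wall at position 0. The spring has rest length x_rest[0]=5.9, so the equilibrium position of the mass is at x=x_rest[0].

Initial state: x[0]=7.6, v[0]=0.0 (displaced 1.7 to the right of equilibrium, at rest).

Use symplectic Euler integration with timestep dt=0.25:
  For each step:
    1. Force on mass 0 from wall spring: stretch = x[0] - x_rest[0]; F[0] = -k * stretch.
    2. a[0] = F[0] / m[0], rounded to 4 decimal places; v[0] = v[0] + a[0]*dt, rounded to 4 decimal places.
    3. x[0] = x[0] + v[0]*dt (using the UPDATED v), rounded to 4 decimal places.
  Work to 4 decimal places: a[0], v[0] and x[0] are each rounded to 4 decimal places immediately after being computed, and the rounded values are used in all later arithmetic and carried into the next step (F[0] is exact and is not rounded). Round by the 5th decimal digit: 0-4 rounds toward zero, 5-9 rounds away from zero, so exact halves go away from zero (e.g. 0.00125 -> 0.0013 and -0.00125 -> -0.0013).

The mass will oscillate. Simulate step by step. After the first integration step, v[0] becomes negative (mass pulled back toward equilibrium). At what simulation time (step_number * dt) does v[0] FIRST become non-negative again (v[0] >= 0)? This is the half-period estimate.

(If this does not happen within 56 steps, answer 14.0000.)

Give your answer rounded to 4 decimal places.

Answer: 2.5000

Derivation:
Step 0: x=[7.6000] v=[0.0000]
Step 1: x=[7.4096] v=[-0.7615]
Step 2: x=[7.0502] v=[-1.4377]
Step 3: x=[6.5620] v=[-1.9529]
Step 4: x=[5.9997] v=[-2.2494]
Step 5: x=[5.4262] v=[-2.2941]
Step 6: x=[4.9057] v=[-2.0819]
Step 7: x=[4.4966] v=[-1.6365]
Step 8: x=[4.2446] v=[-1.0079]
Step 9: x=[4.1780] v=[-0.2664]
Step 10: x=[4.3042] v=[0.5049]
First v>=0 after going negative at step 10, time=2.5000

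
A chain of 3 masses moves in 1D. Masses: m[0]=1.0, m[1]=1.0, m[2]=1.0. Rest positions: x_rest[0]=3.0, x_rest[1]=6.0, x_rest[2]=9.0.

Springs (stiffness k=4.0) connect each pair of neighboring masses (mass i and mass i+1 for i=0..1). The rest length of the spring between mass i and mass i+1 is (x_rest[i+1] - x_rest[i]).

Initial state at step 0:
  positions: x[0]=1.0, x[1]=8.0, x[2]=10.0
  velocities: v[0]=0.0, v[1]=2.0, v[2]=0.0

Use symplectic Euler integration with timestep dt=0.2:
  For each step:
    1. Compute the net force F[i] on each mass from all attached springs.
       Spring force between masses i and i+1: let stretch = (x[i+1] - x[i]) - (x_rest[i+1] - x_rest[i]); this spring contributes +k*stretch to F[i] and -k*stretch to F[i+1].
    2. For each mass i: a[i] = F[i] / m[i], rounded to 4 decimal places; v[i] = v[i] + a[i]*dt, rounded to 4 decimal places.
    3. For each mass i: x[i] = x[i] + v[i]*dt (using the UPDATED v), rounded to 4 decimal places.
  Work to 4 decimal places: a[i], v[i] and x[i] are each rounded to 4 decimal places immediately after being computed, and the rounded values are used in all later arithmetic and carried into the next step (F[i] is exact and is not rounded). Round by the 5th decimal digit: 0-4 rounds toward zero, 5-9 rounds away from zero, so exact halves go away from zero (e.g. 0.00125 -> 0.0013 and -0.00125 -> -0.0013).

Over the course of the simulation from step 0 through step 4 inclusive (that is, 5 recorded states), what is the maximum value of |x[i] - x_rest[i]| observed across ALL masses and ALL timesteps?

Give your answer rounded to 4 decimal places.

Step 0: x=[1.0000 8.0000 10.0000] v=[0.0000 2.0000 0.0000]
Step 1: x=[1.6400 7.6000 10.1600] v=[3.2000 -2.0000 0.8000]
Step 2: x=[2.7536 6.6560 10.3904] v=[5.5680 -4.7200 1.1520]
Step 3: x=[4.0116 5.6851 10.5033] v=[6.2899 -4.8544 0.5645]
Step 4: x=[5.0573 5.2174 10.3253] v=[5.2287 -2.3386 -0.8901]
Max displacement = 2.0573

Answer: 2.0573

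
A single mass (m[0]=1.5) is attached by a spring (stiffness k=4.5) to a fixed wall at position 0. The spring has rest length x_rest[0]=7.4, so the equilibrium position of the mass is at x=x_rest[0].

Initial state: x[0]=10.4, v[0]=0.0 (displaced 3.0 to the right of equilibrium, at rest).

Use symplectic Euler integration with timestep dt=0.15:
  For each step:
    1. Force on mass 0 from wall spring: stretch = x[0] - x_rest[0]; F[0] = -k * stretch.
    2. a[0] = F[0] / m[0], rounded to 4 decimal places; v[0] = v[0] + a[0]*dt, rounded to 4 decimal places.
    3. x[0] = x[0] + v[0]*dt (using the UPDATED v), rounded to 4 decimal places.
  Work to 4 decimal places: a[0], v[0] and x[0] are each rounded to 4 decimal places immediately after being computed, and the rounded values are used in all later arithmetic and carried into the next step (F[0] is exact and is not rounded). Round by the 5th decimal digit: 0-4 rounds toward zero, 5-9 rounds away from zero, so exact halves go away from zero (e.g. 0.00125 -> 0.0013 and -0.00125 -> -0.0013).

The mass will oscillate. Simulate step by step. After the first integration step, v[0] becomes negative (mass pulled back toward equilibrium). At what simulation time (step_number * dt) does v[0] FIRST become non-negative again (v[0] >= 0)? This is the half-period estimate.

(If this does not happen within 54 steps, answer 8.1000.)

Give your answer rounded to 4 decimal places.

Answer: 1.9500

Derivation:
Step 0: x=[10.4000] v=[0.0000]
Step 1: x=[10.1975] v=[-1.3500]
Step 2: x=[9.8062] v=[-2.6089]
Step 3: x=[9.2524] v=[-3.6917]
Step 4: x=[8.5736] v=[-4.5253]
Step 5: x=[7.8156] v=[-5.0534]
Step 6: x=[7.0295] v=[-5.2404]
Step 7: x=[6.2684] v=[-5.0737]
Step 8: x=[5.5837] v=[-4.5645]
Step 9: x=[5.0216] v=[-3.7472]
Step 10: x=[4.6201] v=[-2.6769]
Step 11: x=[4.4062] v=[-1.4259]
Step 12: x=[4.3944] v=[-0.0787]
Step 13: x=[4.5855] v=[1.2738]
First v>=0 after going negative at step 13, time=1.9500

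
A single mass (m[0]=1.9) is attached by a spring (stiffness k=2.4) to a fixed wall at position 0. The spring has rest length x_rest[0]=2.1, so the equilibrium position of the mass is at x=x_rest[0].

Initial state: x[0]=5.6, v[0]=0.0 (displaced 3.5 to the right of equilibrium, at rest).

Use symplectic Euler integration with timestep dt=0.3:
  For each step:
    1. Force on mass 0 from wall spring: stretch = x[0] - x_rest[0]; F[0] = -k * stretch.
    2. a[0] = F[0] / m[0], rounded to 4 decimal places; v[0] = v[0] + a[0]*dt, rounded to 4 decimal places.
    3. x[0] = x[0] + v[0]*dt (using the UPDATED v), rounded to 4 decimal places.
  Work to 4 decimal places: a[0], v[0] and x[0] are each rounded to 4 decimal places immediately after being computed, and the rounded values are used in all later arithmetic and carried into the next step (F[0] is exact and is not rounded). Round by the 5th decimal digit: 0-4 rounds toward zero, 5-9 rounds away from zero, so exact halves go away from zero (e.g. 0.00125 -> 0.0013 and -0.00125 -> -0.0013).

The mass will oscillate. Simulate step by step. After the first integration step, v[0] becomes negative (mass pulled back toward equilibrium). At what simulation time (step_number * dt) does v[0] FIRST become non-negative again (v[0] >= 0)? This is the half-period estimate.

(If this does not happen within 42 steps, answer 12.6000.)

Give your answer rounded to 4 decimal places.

Step 0: x=[5.6000] v=[0.0000]
Step 1: x=[5.2021] v=[-1.3263]
Step 2: x=[4.4516] v=[-2.5018]
Step 3: x=[3.4337] v=[-3.3929]
Step 4: x=[2.2642] v=[-3.8983]
Step 5: x=[1.0761] v=[-3.9605]
Step 6: x=[0.0044] v=[-3.5725]
Step 7: x=[-0.8291] v=[-2.7784]
Step 8: x=[-1.3296] v=[-1.6684]
Step 9: x=[-1.4402] v=[-0.3688]
Step 10: x=[-1.1484] v=[0.9727]
First v>=0 after going negative at step 10, time=3.0000

Answer: 3.0000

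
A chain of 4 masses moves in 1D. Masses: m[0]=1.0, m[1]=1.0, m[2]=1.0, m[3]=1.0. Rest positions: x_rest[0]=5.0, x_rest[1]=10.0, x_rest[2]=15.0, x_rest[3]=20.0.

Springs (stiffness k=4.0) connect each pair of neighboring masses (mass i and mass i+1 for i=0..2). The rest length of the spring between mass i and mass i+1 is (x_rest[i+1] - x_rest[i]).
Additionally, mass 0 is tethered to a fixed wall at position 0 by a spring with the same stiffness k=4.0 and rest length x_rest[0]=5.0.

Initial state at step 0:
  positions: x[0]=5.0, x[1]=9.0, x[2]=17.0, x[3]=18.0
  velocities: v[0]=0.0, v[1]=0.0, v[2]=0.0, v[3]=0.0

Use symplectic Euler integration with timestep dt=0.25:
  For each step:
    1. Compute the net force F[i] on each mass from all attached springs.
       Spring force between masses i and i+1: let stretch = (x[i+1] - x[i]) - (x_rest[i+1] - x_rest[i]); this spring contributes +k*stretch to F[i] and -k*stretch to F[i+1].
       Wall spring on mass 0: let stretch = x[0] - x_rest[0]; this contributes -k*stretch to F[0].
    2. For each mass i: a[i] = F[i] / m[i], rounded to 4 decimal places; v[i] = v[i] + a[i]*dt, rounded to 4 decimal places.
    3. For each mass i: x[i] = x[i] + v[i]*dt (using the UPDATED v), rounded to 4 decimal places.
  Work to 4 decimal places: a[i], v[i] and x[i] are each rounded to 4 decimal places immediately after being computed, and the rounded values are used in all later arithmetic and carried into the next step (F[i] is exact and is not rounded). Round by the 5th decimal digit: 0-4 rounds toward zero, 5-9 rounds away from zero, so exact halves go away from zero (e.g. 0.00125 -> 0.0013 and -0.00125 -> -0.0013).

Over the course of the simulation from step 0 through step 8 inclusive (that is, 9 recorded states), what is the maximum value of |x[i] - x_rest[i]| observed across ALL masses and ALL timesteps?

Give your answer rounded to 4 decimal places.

Step 0: x=[5.0000 9.0000 17.0000 18.0000] v=[0.0000 0.0000 0.0000 0.0000]
Step 1: x=[4.7500 10.0000 15.2500 19.0000] v=[-1.0000 4.0000 -7.0000 4.0000]
Step 2: x=[4.6250 11.0000 13.1250 20.3125] v=[-0.5000 4.0000 -8.5000 5.2500]
Step 3: x=[4.9375 10.9375 12.2656 21.0781] v=[1.2500 -0.2500 -3.4375 3.0625]
Step 4: x=[5.5156 9.7070 13.2773 20.8906] v=[2.3125 -4.9219 4.0469 -0.7500]
Step 5: x=[5.7627 8.3213 15.2998 20.0498] v=[0.9883 -5.5430 8.0899 -3.3633]
Step 6: x=[5.2088 8.0405 16.7652 19.2715] v=[-2.2158 -1.1231 5.8614 -3.1133]
Step 7: x=[4.0606 9.2330 16.6760 19.1166] v=[-4.5929 4.7699 -0.3570 -0.6196]
Step 8: x=[3.1903 10.9931 15.3362 19.6016] v=[-3.4811 7.0405 -5.3594 1.9398]
Max displacement = 2.7344

Answer: 2.7344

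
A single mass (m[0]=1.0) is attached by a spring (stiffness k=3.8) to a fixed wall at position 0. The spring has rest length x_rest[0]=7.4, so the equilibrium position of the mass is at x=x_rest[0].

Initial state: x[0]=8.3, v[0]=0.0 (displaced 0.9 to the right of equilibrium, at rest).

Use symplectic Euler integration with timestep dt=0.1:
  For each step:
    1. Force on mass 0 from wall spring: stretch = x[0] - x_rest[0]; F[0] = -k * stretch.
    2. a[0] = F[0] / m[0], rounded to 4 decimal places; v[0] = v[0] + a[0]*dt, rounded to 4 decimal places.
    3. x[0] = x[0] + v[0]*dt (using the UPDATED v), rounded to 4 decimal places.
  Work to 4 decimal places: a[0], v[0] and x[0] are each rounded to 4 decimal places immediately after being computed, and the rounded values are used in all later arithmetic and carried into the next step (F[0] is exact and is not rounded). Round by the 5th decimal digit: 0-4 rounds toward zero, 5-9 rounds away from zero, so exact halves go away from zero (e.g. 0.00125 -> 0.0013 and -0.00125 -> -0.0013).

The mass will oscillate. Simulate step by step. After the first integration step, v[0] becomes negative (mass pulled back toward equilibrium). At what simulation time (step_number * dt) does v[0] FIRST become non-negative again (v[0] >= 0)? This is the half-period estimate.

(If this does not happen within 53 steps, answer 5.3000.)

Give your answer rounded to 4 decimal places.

Answer: 1.7000

Derivation:
Step 0: x=[8.3000] v=[0.0000]
Step 1: x=[8.2658] v=[-0.3420]
Step 2: x=[8.1987] v=[-0.6710]
Step 3: x=[8.1013] v=[-0.9745]
Step 4: x=[7.9772] v=[-1.2410]
Step 5: x=[7.8312] v=[-1.4603]
Step 6: x=[7.6688] v=[-1.6242]
Step 7: x=[7.4962] v=[-1.7263]
Step 8: x=[7.3199] v=[-1.7629]
Step 9: x=[7.1467] v=[-1.7325]
Step 10: x=[6.9831] v=[-1.6363]
Step 11: x=[6.8353] v=[-1.4779]
Step 12: x=[6.7090] v=[-1.2633]
Step 13: x=[6.6089] v=[-1.0007]
Step 14: x=[6.5389] v=[-0.7001]
Step 15: x=[6.5016] v=[-0.3729]
Step 16: x=[6.4985] v=[-0.0315]
Step 17: x=[6.5296] v=[0.3111]
First v>=0 after going negative at step 17, time=1.7000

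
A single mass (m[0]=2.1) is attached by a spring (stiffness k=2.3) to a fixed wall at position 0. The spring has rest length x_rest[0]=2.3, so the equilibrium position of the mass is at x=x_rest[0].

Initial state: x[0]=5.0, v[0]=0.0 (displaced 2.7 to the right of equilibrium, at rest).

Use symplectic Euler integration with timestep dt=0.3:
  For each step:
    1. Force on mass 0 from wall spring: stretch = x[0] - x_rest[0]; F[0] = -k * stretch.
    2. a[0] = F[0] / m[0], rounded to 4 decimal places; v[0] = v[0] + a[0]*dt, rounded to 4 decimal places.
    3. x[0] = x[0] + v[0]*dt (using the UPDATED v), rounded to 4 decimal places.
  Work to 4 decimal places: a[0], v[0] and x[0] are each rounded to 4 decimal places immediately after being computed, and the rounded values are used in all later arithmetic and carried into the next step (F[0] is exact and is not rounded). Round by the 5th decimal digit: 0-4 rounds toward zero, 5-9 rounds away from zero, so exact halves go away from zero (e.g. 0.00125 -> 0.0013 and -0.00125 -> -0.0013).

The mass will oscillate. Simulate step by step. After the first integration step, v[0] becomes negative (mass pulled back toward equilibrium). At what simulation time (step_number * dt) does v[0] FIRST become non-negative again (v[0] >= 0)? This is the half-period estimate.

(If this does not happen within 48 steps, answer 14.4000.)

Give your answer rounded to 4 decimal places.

Answer: 3.0000

Derivation:
Step 0: x=[5.0000] v=[0.0000]
Step 1: x=[4.7339] v=[-0.8871]
Step 2: x=[4.2279] v=[-1.6868]
Step 3: x=[3.5318] v=[-2.3203]
Step 4: x=[2.7143] v=[-2.7250]
Step 5: x=[1.8560] v=[-2.8611]
Step 6: x=[1.0414] v=[-2.7152]
Step 7: x=[0.3509] v=[-2.3017]
Step 8: x=[-0.1475] v=[-1.6613]
Step 9: x=[-0.4046] v=[-0.8571]
Step 10: x=[-0.3951] v=[0.0316]
First v>=0 after going negative at step 10, time=3.0000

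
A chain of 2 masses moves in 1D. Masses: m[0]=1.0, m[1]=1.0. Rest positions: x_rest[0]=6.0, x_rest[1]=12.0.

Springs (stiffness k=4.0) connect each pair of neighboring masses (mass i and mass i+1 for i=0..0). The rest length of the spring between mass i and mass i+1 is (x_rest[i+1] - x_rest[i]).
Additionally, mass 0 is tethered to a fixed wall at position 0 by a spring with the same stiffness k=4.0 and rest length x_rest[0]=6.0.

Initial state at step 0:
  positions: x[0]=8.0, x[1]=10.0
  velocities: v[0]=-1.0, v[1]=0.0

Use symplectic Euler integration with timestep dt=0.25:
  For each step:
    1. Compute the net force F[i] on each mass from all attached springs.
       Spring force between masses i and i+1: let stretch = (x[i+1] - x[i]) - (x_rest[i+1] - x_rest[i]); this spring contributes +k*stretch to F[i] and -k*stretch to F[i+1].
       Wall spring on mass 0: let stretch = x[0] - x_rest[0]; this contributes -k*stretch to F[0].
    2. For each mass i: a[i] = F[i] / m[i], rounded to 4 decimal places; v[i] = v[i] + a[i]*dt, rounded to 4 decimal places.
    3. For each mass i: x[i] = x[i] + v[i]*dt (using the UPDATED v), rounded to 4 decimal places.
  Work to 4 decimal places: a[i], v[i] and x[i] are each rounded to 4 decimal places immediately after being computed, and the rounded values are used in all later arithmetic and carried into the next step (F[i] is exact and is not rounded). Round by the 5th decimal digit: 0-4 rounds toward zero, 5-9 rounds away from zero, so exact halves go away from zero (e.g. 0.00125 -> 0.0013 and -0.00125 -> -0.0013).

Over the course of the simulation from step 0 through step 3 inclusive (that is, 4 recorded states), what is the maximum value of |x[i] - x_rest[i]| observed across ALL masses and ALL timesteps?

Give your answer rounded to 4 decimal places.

Answer: 2.9844

Derivation:
Step 0: x=[8.0000 10.0000] v=[-1.0000 0.0000]
Step 1: x=[6.2500 11.0000] v=[-7.0000 4.0000]
Step 2: x=[4.1250 12.3125] v=[-8.5000 5.2500]
Step 3: x=[3.0156 13.0781] v=[-4.4375 3.0625]
Max displacement = 2.9844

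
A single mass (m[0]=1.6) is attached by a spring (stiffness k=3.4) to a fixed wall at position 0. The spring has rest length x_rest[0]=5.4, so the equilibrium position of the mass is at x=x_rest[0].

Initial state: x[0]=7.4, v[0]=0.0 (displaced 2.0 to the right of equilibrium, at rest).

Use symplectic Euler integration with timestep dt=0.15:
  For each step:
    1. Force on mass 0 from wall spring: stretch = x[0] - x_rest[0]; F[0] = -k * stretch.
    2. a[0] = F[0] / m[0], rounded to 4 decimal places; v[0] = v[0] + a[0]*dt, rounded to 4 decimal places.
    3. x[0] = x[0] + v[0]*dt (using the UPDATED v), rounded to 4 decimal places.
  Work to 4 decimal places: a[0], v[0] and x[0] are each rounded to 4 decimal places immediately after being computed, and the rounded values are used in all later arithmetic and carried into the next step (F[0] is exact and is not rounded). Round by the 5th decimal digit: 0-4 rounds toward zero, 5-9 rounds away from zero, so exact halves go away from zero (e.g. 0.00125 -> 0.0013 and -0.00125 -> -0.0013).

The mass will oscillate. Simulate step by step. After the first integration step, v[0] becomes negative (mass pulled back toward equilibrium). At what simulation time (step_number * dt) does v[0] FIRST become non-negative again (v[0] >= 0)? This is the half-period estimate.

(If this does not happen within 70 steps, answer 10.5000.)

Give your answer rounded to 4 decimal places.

Step 0: x=[7.4000] v=[0.0000]
Step 1: x=[7.3044] v=[-0.6375]
Step 2: x=[7.1177] v=[-1.2445]
Step 3: x=[6.8489] v=[-1.7920]
Step 4: x=[6.5108] v=[-2.2538]
Step 5: x=[6.1196] v=[-2.6079]
Step 6: x=[5.6940] v=[-2.8373]
Step 7: x=[5.2544] v=[-2.9310]
Step 8: x=[4.8217] v=[-2.8846]
Step 9: x=[4.4167] v=[-2.7003]
Step 10: x=[4.0587] v=[-2.3869]
Step 11: x=[3.7648] v=[-1.9594]
Step 12: x=[3.5491] v=[-1.4382]
Step 13: x=[3.4219] v=[-0.8482]
Step 14: x=[3.3892] v=[-0.2177]
Step 15: x=[3.4527] v=[0.4233]
First v>=0 after going negative at step 15, time=2.2500

Answer: 2.2500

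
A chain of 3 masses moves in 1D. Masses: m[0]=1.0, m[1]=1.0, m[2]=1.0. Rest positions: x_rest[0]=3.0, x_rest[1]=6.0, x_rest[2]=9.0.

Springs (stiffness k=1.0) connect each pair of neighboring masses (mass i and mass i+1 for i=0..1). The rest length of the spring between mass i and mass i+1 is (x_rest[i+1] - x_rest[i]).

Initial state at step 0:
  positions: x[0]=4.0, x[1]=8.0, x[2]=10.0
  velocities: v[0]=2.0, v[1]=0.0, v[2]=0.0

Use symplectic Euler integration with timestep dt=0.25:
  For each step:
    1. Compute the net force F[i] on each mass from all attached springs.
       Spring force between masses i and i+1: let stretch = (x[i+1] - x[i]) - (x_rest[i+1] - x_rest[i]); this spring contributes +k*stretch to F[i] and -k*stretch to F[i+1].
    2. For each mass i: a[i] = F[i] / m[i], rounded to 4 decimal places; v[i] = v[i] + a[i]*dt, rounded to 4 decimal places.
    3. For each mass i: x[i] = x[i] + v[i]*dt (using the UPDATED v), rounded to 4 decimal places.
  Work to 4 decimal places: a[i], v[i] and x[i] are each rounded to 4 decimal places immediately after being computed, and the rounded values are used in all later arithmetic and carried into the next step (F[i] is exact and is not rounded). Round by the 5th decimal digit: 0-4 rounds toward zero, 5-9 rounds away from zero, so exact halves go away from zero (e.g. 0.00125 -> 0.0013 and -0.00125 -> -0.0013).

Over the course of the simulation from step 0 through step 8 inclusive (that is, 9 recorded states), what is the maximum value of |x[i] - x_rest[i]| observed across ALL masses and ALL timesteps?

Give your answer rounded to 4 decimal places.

Step 0: x=[4.0000 8.0000 10.0000] v=[2.0000 0.0000 0.0000]
Step 1: x=[4.5625 7.8750 10.0625] v=[2.2500 -0.5000 0.2500]
Step 2: x=[5.1445 7.6797 10.1758] v=[2.3281 -0.7813 0.4531]
Step 3: x=[5.6975 7.4819 10.3206] v=[2.2119 -0.7911 0.5791]
Step 4: x=[6.1745 7.3500 10.4755] v=[1.9080 -0.5275 0.6194]
Step 5: x=[6.5375 7.3400 10.6225] v=[1.4519 -0.0400 0.5880]
Step 6: x=[6.7631 7.4850 10.7519] v=[0.9025 0.5800 0.5174]
Step 7: x=[6.8464 7.7891 10.8646] v=[0.3330 1.2163 0.4507]
Step 8: x=[6.8011 8.2265 10.9726] v=[-0.1813 1.7495 0.4318]
Max displacement = 3.8464

Answer: 3.8464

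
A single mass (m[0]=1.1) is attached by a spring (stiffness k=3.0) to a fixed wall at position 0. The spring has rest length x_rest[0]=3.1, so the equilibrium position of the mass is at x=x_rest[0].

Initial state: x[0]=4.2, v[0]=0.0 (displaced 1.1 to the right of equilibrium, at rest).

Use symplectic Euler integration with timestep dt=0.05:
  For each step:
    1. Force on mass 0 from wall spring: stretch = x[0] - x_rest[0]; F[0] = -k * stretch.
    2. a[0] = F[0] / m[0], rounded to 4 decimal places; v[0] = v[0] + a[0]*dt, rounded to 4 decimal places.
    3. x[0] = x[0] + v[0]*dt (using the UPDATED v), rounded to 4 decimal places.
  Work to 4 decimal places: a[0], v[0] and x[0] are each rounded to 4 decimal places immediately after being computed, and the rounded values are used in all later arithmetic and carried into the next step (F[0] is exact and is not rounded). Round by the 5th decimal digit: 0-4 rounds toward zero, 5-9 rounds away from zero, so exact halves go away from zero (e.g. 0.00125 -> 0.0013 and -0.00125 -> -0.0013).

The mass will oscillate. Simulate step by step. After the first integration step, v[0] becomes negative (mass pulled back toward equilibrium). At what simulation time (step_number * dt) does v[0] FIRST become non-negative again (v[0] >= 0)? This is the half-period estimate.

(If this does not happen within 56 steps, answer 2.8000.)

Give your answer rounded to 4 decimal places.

Step 0: x=[4.2000] v=[0.0000]
Step 1: x=[4.1925] v=[-0.1500]
Step 2: x=[4.1776] v=[-0.2990]
Step 3: x=[4.1553] v=[-0.4459]
Step 4: x=[4.1258] v=[-0.5898]
Step 5: x=[4.0893] v=[-0.7297]
Step 6: x=[4.0461] v=[-0.8646]
Step 7: x=[3.9964] v=[-0.9936]
Step 8: x=[3.9406] v=[-1.1158]
Step 9: x=[3.8791] v=[-1.2304]
Step 10: x=[3.8123] v=[-1.3366]
Step 11: x=[3.7406] v=[-1.4337]
Step 12: x=[3.6645] v=[-1.5211]
Step 13: x=[3.5846] v=[-1.5981]
Step 14: x=[3.5014] v=[-1.6642]
Step 15: x=[3.4155] v=[-1.7189]
Step 16: x=[3.3274] v=[-1.7619]
Step 17: x=[3.2378] v=[-1.7929]
Step 18: x=[3.1472] v=[-1.8117]
Step 19: x=[3.0563] v=[-1.8181]
Step 20: x=[2.9657] v=[-1.8121]
Step 21: x=[2.8760] v=[-1.7938]
Step 22: x=[2.7878] v=[-1.7633]
Step 23: x=[2.7018] v=[-1.7207]
Step 24: x=[2.6185] v=[-1.6664]
Step 25: x=[2.5385] v=[-1.6007]
Step 26: x=[2.4623] v=[-1.5241]
Step 27: x=[2.3904] v=[-1.4371]
Step 28: x=[2.3234] v=[-1.3403]
Step 29: x=[2.2617] v=[-1.2344]
Step 30: x=[2.2057] v=[-1.1201]
Step 31: x=[2.1558] v=[-0.9982]
Step 32: x=[2.1123] v=[-0.8694]
Step 33: x=[2.0756] v=[-0.7347]
Step 34: x=[2.0459] v=[-0.5950]
Step 35: x=[2.0233] v=[-0.4513]
Step 36: x=[2.0081] v=[-0.3045]
Step 37: x=[2.0003] v=[-0.1556]
Step 38: x=[2.0000] v=[-0.0056]
Step 39: x=[2.0072] v=[0.1444]
First v>=0 after going negative at step 39, time=1.9500

Answer: 1.9500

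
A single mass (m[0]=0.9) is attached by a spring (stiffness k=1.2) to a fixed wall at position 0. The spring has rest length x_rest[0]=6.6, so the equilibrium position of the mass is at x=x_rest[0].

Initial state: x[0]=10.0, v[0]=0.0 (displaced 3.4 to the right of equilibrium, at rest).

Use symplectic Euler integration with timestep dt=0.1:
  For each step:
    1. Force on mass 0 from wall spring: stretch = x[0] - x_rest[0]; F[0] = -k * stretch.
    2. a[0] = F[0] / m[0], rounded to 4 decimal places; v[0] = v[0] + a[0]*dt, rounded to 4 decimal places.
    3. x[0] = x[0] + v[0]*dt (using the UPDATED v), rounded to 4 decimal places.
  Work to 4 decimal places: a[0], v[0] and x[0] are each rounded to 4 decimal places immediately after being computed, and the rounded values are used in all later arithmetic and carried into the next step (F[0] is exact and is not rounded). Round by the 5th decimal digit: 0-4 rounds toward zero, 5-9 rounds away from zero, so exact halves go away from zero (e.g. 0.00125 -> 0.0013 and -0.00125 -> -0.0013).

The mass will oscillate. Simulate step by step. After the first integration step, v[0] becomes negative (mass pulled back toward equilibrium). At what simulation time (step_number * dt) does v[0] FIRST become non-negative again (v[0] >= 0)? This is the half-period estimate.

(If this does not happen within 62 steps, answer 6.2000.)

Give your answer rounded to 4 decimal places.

Answer: 2.8000

Derivation:
Step 0: x=[10.0000] v=[0.0000]
Step 1: x=[9.9547] v=[-0.4533]
Step 2: x=[9.8646] v=[-0.9006]
Step 3: x=[9.7310] v=[-1.3359]
Step 4: x=[9.5557] v=[-1.7534]
Step 5: x=[9.3410] v=[-2.1475]
Step 6: x=[9.0897] v=[-2.5130]
Step 7: x=[8.8052] v=[-2.8450]
Step 8: x=[8.4913] v=[-3.1390]
Step 9: x=[8.1522] v=[-3.3912]
Step 10: x=[7.7924] v=[-3.5982]
Step 11: x=[7.4167] v=[-3.7572]
Step 12: x=[7.0301] v=[-3.8661]
Step 13: x=[6.6378] v=[-3.9235]
Step 14: x=[6.2450] v=[-3.9285]
Step 15: x=[5.8569] v=[-3.8812]
Step 16: x=[5.4787] v=[-3.7821]
Step 17: x=[5.1154] v=[-3.6326]
Step 18: x=[4.7719] v=[-3.4347]
Step 19: x=[4.4528] v=[-3.1910]
Step 20: x=[4.1623] v=[-2.9047]
Step 21: x=[3.9043] v=[-2.5797]
Step 22: x=[3.6823] v=[-2.2203]
Step 23: x=[3.4992] v=[-1.8313]
Step 24: x=[3.3574] v=[-1.4179]
Step 25: x=[3.2588] v=[-0.9856]
Step 26: x=[3.2048] v=[-0.5401]
Step 27: x=[3.1961] v=[-0.0874]
Step 28: x=[3.2328] v=[0.3665]
First v>=0 after going negative at step 28, time=2.8000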